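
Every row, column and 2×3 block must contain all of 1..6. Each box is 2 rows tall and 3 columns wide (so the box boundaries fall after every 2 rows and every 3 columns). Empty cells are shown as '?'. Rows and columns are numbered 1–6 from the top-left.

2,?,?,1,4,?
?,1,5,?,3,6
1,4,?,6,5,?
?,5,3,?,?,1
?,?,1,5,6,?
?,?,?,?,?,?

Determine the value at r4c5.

2

r1c3 = 6: row 1 has {1,2,4}; col 3 has {1,3,5}; box has {1,2,5} → only 6 remains.
r1c6 = 5: row 1 has {1,2,4,6}; col 6 has {1,6}; box has {1,3,4,6} → only 5 remains.
r2c1 = 4: row 2 has {1,3,5,6}; col 1 has {1,2}; box has {1,2,5,6} → only 4 remains.
r2c4 = 2: row 2 has {1,3,4,5,6}; col 4 has {1,5,6}; box has {1,3,4,5,6} → only 2 remains.
r3c3 = 2: row 3 has {1,4,5,6}; col 3 has {1,3,5,6}; box has {1,3,4,5} → only 2 remains.
r3c6 = 3: row 3 has {1,2,4,5,6}; col 6 has {1,5,6}; box has {1,5,6} → only 3 remains.
r4c1 = 6: row 4 has {1,3,5}; col 1 has {1,2,4}; box has {1,2,3,4,5} → only 6 remains.
r4c4 = 4: row 4 has {1,3,5,6}; col 4 has {1,2,5,6}; box has {1,3,5,6} → only 4 remains.
r4c5 = 2: row 4 has {1,3,4,5,6}; col 5 has {3,4,5,6}; box has {1,3,4,5,6} → only 2 remains.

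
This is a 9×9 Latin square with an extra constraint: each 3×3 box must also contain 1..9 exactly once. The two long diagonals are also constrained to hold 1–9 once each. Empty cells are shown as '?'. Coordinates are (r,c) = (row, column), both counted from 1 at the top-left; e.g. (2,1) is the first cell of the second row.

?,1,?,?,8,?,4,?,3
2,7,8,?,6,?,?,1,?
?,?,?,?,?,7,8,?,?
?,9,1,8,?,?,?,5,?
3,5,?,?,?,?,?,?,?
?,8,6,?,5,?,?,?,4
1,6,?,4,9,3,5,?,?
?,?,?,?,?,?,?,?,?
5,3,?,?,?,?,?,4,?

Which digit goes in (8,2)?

2

(2,7) = 9: row 2 has {1,2,6,7,8}; col 7 has {4,5,8}; box has {1,3,4,8} → only 9 remains.
(2,9) = 5: row 2 has {1,2,6,7,8,9}; col 9 has {3,4}; box has {1,3,4,8,9} → only 5 remains.
(3,2) = 4: row 3 has {7,8}; col 2 has {1,3,5,6,7,8,9}; box has {1,2,7,8} → only 4 remains.
(6,1) = 7: row 6 has {4,5,6,8}; col 1 has {1,2,3,5}; box has {1,3,5,6,8,9} → only 7 remains.
(8,2) = 2: row 8 has {}; col 2 has {1,3,4,5,6,7,8,9}; box has {1,3,5,6}; anti-diagonal has {1,3,5,8} → only 2 remains.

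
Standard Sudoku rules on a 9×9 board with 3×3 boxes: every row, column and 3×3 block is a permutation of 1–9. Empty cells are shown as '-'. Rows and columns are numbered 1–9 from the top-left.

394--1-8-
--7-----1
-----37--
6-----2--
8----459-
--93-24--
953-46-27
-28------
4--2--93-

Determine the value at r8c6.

r1c7 = 6 (sole candidate).
r2c7 = 3 (sole candidate).
r8c7 = 1 (sole candidate).
r7c7 = 8 (sole candidate).
r8c1 = 7 (sole candidate).
r7c4 = 1 (sole candidate).
r4c2 = 4 (hidden single in row 4).
r4c9 = 3 (hidden single in row 4).
r5c9 = 6 (sole candidate).
r6c9 = 8 (sole candidate).
r9c9 = 5 (sole candidate).
r1c9 = 2 (sole candidate).
r5c4 = 7 (sole candidate).
r5c5 = 1 (sole candidate).
r8c9 = 4 (sole candidate).
r1c4 = 5 (sole candidate).
r1c5 = 7 (sole candidate).
r3c9 = 9 (sole candidate).
r5c2 = 3 (sole candidate).
r5c3 = 2 (sole candidate).
r8c4 = 9 (sole candidate).
r8c6 = 5: row 8 has {1,2,4,7,8,9}; col 6 has {1,2,3,4,6}; box has {1,2,4,6,9} → only 5 remains.

5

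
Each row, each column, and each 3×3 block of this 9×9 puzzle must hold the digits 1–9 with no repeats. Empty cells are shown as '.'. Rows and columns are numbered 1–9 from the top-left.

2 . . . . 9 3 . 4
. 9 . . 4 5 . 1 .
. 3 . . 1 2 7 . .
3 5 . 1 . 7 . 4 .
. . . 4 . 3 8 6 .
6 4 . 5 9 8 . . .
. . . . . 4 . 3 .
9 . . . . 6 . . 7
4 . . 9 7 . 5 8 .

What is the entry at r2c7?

6

r1c8 = 5 (sole candidate).
r3c8 = 9 (sole candidate).
r5c5 = 2 (sole candidate).
r8c8 = 2 (sole candidate).
r9c6 = 1 (sole candidate).
r9c9 = 6 (sole candidate).
r3c9 = 8 (sole candidate).
r4c5 = 6 (sole candidate).
r6c8 = 7 (sole candidate).
r9c2 = 2 (sole candidate).
r9c3 = 3 (sole candidate).
r1c5 = 8 (sole candidate).
r2c9 = 2 (sole candidate).
r3c1 = 5 (sole candidate).
r3c4 = 6 (sole candidate).
r4c9 = 9 (sole candidate).
r7c5 = 5 (sole candidate).
r7c9 = 1 (sole candidate).
r8c5 = 3 (sole candidate).
r8c7 = 4 (sole candidate).
r1c4 = 7 (sole candidate).
r2c4 = 3 (sole candidate).
r2c7 = 6: row 2 has {1,2,3,4,5,9}; col 7 has {3,4,5,7,8}; box has {1,2,3,4,5,7,8,9} → only 6 remains.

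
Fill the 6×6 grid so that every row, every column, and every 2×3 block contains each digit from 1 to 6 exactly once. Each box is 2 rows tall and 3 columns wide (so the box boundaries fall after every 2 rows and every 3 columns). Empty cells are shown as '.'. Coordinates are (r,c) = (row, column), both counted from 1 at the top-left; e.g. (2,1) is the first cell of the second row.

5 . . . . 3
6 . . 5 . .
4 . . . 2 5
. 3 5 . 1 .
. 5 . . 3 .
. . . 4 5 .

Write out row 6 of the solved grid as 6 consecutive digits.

326451

(2,5) = 4 (sole candidate).
(4,1) = 2 (sole candidate).
(4,4) = 6 (sole candidate).
(4,6) = 4 (sole candidate).
(5,1) = 1 (sole candidate).
(5,4) = 2 (sole candidate).
(5,6) = 6 (sole candidate).
(6,1) = 3: row 6 has {4,5}; col 1 has {1,2,4,5,6}; box has {1,5} → only 3 remains.
(6,6) = 1: row 6 has {3,4,5}; col 6 has {3,4,5,6}; box has {2,3,4,5,6} → only 1 remains.
(1,4) = 1 (sole candidate).
(1,5) = 6 (sole candidate).
(2,6) = 2 (sole candidate).
(3,4) = 3 (sole candidate).
(5,3) = 4 (sole candidate).
(1,3) = 2 (sole candidate).
(2,2) = 1 (sole candidate).
(2,3) = 3 (sole candidate).
(3,2) = 6 (sole candidate).
(3,3) = 1 (sole candidate).
(6,2) = 2: row 6 has {1,3,4,5}; col 2 has {1,3,5,6}; box has {1,3,4,5} → only 2 remains.
(6,3) = 6: row 6 has {1,2,3,4,5}; col 3 has {1,2,3,4,5}; box has {1,2,3,4,5} → only 6 remains.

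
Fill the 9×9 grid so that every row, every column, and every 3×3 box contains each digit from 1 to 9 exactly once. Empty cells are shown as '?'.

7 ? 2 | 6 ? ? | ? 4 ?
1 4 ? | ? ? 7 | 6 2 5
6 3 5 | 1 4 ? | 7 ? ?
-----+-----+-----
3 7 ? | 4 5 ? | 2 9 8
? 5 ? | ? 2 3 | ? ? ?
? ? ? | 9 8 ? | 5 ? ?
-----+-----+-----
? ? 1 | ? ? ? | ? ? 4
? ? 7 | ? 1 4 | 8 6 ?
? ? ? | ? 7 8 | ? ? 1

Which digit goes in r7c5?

r3c8 = 8 (sole candidate).
r3c9 = 9 (sole candidate).
r4c3 = 6 (sole candidate).
r4c6 = 1 (sole candidate).
r5c4 = 7 (sole candidate).
r5c8 = 1 (sole candidate).
r5c9 = 6 (sole candidate).
r6c3 = 4 (sole candidate).
r6c6 = 6 (sole candidate).
r1c9 = 3 (sole candidate).
r3c6 = 2 (sole candidate).
r5c7 = 4 (sole candidate).
r6c1 = 2 (sole candidate).
r6c2 = 1 (sole candidate).
r6c9 = 7 (sole candidate).
r8c9 = 2 (sole candidate).
r1c5 = 9 (sole candidate).
r1c6 = 5 (sole candidate).
r1c7 = 1 (sole candidate).
r2c5 = 3 (sole candidate).
r6c8 = 3 (sole candidate).
r7c5 = 6: row 7 has {1,4}; col 5 has {1,2,3,4,5,7,8,9}; box has {1,4,7,8} → only 6 remains.

6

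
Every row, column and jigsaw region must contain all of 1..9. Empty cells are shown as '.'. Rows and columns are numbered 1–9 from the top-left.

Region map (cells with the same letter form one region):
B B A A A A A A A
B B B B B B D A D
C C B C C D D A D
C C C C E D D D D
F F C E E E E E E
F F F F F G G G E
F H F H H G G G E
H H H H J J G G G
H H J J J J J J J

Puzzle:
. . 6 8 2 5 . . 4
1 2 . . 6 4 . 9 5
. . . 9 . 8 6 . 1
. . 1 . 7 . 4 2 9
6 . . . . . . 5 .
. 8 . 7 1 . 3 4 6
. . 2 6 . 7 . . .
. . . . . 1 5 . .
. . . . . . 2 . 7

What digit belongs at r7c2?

r2c4 = 3 (sole candidate).
r2c7 = 7 (sole candidate).
r4c4 = 5 (sole candidate).
r4c6 = 3 (sole candidate).
r9c4 = 4 (sole candidate).
r1c7 = 1 (sole candidate).
r2c3 = 8 (sole candidate).
r4c1 = 8 (sole candidate).
r4c2 = 6 (sole candidate).
r8c4 = 2 (sole candidate).
r8c9 = 8 (sole candidate).
r5c4 = 1 (sole candidate).
r7c7 = 9 (sole candidate).
r7c8 = 1 (sole candidate).
r7c9 = 3 (sole candidate).
r8c8 = 6 (sole candidate).
r5c7 = 8 (sole candidate).
r5c9 = 2 (sole candidate).
r6c6 = 2 (sole candidate).
r5c6 = 9 (sole candidate).
r9c6 = 6 (sole candidate).
r5c5 = 4 (sole candidate).
r3c5 = 3 (sole candidate).
r3c8 = 7 (sole candidate).
r5c2 = 3 (sole candidate).
r5c3 = 7 (sole candidate).
r8c5 = 9 (sole candidate).
r1c8 = 3 (sole candidate).
r3c2 = 4 (sole candidate).
r3c3 = 5 (sole candidate).
r6c3 = 9 (sole candidate).
r7c2 = 5: row 7 has {1,2,3,6,7,9}; col 2 has {2,3,4,6,8}; region has {2,6} → only 5 remains.

5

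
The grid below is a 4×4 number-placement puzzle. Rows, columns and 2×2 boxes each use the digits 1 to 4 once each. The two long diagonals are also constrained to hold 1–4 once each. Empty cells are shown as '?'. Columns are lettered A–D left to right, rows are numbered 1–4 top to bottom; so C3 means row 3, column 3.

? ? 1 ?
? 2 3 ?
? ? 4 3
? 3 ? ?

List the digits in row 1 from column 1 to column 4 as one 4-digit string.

3412

A1 = 3: row 1 has {1}; col 1 has {}; box has {2}; main diagonal has {2,4} → only 3 remains.
B1 = 4: row 1 has {1,3}; col 2 has {2,3}; box has {2,3} → only 4 remains.
D1 = 2: row 1 has {1,3,4}; col 4 has {3}; box has {1,3}; anti-diagonal has {3} → only 2 remains.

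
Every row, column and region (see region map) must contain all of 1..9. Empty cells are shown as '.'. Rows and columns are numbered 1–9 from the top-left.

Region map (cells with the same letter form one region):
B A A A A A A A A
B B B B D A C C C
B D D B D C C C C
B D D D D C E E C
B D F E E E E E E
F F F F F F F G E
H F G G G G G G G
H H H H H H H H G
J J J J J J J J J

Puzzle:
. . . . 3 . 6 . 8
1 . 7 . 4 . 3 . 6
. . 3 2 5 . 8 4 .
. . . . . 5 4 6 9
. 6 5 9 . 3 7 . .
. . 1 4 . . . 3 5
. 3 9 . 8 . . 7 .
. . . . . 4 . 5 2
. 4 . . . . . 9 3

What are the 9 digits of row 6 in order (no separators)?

721468935

R2C8 = 2: row 2 has {1,3,4,6,7}; col 8 has {3,4,5,6,7,9}; region has {3,4,5,6,8,9} → only 2 remains.
R5C9 = 1: row 5 has {3,5,6,7,9}; col 9 has {2,3,5,6,8,9}; region has {3,4,5,6,7,9} → only 1 remains.
R7C9 = 4: row 7 has {3,7,8,9}; col 9 has {1,2,3,5,6,8,9}; region has {2,3,7,8,9} → only 4 remains.
R1C8 = 1: row 1 has {3,6,8}; col 8 has {2,3,4,5,6,7,9}; region has {3,6,8} → only 1 remains.
R2C6 = 9: row 2 has {1,2,3,4,6,7}; col 6 has {3,4,5}; region has {1,3,6,8} → only 9 remains.
R3C9 = 7: row 3 has {2,3,4,5,8}; col 9 has {1,2,3,4,5,6,8,9}; region has {2,3,4,5,6,8,9} → only 7 remains.
R5C5 = 2: row 5 has {1,3,5,6,7,9}; col 5 has {3,4,5,8}; region has {1,3,4,5,6,7,9} → only 2 remains.
R5C8 = 8: row 5 has {1,2,3,5,6,7,9}; col 8 has {1,2,3,4,5,6,7,9}; region has {1,2,3,4,5,6,7,9} → only 8 remains.
R3C6 = 1: row 3 has {2,3,4,5,7,8}; col 6 has {3,4,5,9}; region has {2,3,4,5,6,7,8,9} → only 1 remains.
R5C1 = 4: row 5 has {1,2,3,5,6,7,8,9}; col 1 has {1}; region has {1,2,7} → only 4 remains.
R7C6 = 6: row 7 has {3,4,7,8,9}; col 6 has {1,3,4,5,9}; region has {2,3,4,7,8,9} → only 6 remains.
R3C2 = 9: row 3 has {1,2,3,4,5,7,8}; col 2 has {3,4,6}; region has {3,4,5,6} → only 9 remains.
R7C1 = 2: row 7 has {3,4,6,7,8,9}; col 1 has {1,4}; region has {4,5} → only 2 remains.
R3C1 = 6: row 3 has {1,2,3,4,5,7,8,9}; col 1 has {1,2,4}; region has {1,2,4,7} → only 6 remains.
R1C3 = 4: in row 1, 4 can only go here (every other open cell in that row sees a 4).
R1C1 = 9: in row 1, 9 can only go here (every other open cell in that row sees a 9).
R4C1 = 3: in row 4, 3 can only go here (every other open cell in that row sees a 3).
R6C5 = 6: in row 6, 6 can only go here (every other open cell in that row sees a 6).
R6C7 = 9: in row 6, 9 can only go here (every other open cell in that row sees a 9).
R8C7 = 1: row 8 has {2,4,5}; col 7 has {3,4,6,7,8,9}; region has {2,4,5} → only 1 remains.
R7C7 = 5: row 7 has {2,3,4,6,7,8,9}; col 7 has {1,3,4,6,7,8,9}; region has {2,3,4,6,7,8,9} → only 5 remains.
R9C7 = 2: row 9 has {3,4,9}; col 7 has {1,3,4,5,6,7,8,9}; region has {3,4,9} → only 2 remains.
R7C4 = 1: row 7 has {2,3,4,5,6,7,8,9}; col 4 has {2,4,9}; region has {2,3,4,5,6,7,8,9} → only 1 remains.
R8C4 = 3: in row 8, 3 can only go here (every other open cell in that row sees a 3).
R8C5 = 9: in row 8, 9 can only go here (every other open cell in that row sees a 9).
R8C3 = 6: in row 8, 6 can only go here (every other open cell in that row sees a 6).
R9C3 = 8: row 9 has {2,3,4,9}; col 3 has {1,3,4,5,6,7,9}; region has {2,3,4,9} → only 8 remains.
R9C6 = 7: row 9 has {2,3,4,8,9}; col 6 has {1,3,4,5,6,9}; region has {2,3,4,8,9} → only 7 remains.
R1C6 = 2: row 1 has {1,3,4,6,8,9}; col 6 has {1,3,4,5,6,7,9}; region has {1,3,4,6,8,9} → only 2 remains.
R4C3 = 2: row 4 has {3,4,5,6,9}; col 3 has {1,3,4,5,6,7,8,9}; region has {3,4,5,6,9} → only 2 remains.
R6C6 = 8: row 6 has {1,3,4,5,6,9}; col 6 has {1,2,3,4,5,6,7,9}; region has {1,3,4,5,6,9} → only 8 remains.
R9C1 = 5: row 9 has {2,3,4,7,8,9}; col 1 has {1,2,3,4,6,9}; region has {2,3,4,7,8,9} → only 5 remains.
R9C4 = 6: row 9 has {2,3,4,5,7,8,9}; col 4 has {1,2,3,4,9}; region has {2,3,4,5,7,8,9} → only 6 remains.
R9C5 = 1: row 9 has {2,3,4,5,6,7,8,9}; col 5 has {2,3,4,5,6,8,9}; region has {2,3,4,5,6,7,8,9} → only 1 remains.
R4C5 = 7: row 4 has {2,3,4,5,6,9}; col 5 has {1,2,3,4,5,6,8,9}; region has {2,3,4,5,6,9} → only 7 remains.
R6C1 = 7: row 6 has {1,3,4,5,6,8,9}; col 1 has {1,2,3,4,5,6,9}; region has {1,3,4,5,6,8,9} → only 7 remains.
R6C2 = 2: row 6 has {1,3,4,5,6,7,8,9}; col 2 has {3,4,6,9}; region has {1,3,4,5,6,7,8,9} → only 2 remains.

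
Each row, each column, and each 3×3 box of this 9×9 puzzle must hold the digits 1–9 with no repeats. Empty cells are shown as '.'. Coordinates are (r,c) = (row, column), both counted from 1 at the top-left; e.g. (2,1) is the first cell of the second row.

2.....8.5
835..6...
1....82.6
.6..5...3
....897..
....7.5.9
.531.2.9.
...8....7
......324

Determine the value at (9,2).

8

(2,9) = 1: row 2 has {3,5,6,8}; col 9 has {3,4,5,6,7,9}; box has {2,5,6,8} → only 1 remains.
(5,9) = 2: row 5 has {7,8,9}; col 9 has {1,3,4,5,6,7,9}; box has {3,5,7,9} → only 2 remains.
(7,7) = 6: row 7 has {1,2,3,5,9}; col 7 has {2,3,5,7,8}; box has {2,3,4,7,9} → only 6 remains.
(7,9) = 8: row 7 has {1,2,3,5,6,9}; col 9 has {1,2,3,4,5,6,7,9}; box has {2,3,4,6,7,9} → only 8 remains.
(8,7) = 1: row 8 has {7,8}; col 7 has {2,3,5,6,7,8}; box has {2,3,4,6,7,8,9} → only 1 remains.
(8,8) = 5: row 8 has {1,7,8}; col 8 has {2,9}; box has {1,2,3,4,6,7,8,9} → only 5 remains.
(4,7) = 4: row 4 has {3,5,6}; col 7 has {1,2,3,5,6,7,8}; box has {2,3,5,7,9} → only 4 remains.
(7,5) = 4: row 7 has {1,2,3,5,6,8,9}; col 5 has {5,7,8}; box has {1,2,8} → only 4 remains.
(8,6) = 3: row 8 has {1,5,7,8}; col 6 has {2,6,8,9}; box has {1,2,4,8} → only 3 remains.
(2,7) = 9: row 2 has {1,3,5,6,8}; col 7 has {1,2,3,4,5,6,7,8}; box has {1,2,5,6,8} → only 9 remains.
(4,4) = 2: row 4 has {3,4,5,6}; col 4 has {1,8}; box has {5,7,8,9} → only 2 remains.
(4,6) = 1: row 4 has {2,3,4,5,6}; col 6 has {2,3,6,8,9}; box has {2,5,7,8,9} → only 1 remains.
(4,8) = 8: row 4 has {1,2,3,4,5,6}; col 8 has {2,5,9}; box has {2,3,4,5,7,9} → only 8 remains.
(6,6) = 4: row 6 has {5,7,9}; col 6 has {1,2,3,6,8,9}; box has {1,2,5,7,8,9} → only 4 remains.
(7,1) = 7: row 7 has {1,2,3,4,5,6,8,9}; col 1 has {1,2,8}; box has {3,5} → only 7 remains.
(1,6) = 7: row 1 has {2,5,8}; col 6 has {1,2,3,4,6,8,9}; box has {6,8} → only 7 remains.
(2,4) = 4: row 2 has {1,3,5,6,8,9}; col 4 has {1,2,8}; box has {6,7,8} → only 4 remains.
(2,5) = 2: row 2 has {1,3,4,5,6,8,9}; col 5 has {4,5,7,8}; box has {4,6,7,8} → only 2 remains.
(2,8) = 7: row 2 has {1,2,3,4,5,6,8,9}; col 8 has {2,5,8,9}; box has {1,2,5,6,8,9} → only 7 remains.
(4,1) = 9: row 4 has {1,2,3,4,5,6,8}; col 1 has {1,2,7,8}; box has {6} → only 9 remains.
(4,3) = 7: row 4 has {1,2,3,4,5,6,8,9}; col 3 has {3,5}; box has {6,9} → only 7 remains.
(6,1) = 3: row 6 has {4,5,7,9}; col 1 has {1,2,7,8,9}; box has {6,7,9} → only 3 remains.
(6,4) = 6: row 6 has {3,4,5,7,9}; col 4 has {1,2,4,8}; box has {1,2,4,5,7,8,9} → only 6 remains.
(6,8) = 1: row 6 has {3,4,5,6,7,9}; col 8 has {2,5,7,8,9}; box has {2,3,4,5,7,8,9} → only 1 remains.
(9,1) = 6: row 9 has {2,3,4}; col 1 has {1,2,3,7,8,9}; box has {3,5,7} → only 6 remains.
(9,5) = 9: row 9 has {2,3,4,6}; col 5 has {2,4,5,7,8}; box has {1,2,3,4,8} → only 9 remains.
(9,6) = 5: row 9 has {2,3,4,6,9}; col 6 has {1,2,3,4,6,7,8,9}; box has {1,2,3,4,8,9} → only 5 remains.
(3,5) = 3: row 3 has {1,2,6,8}; col 5 has {2,4,5,7,8,9}; box has {2,4,6,7,8} → only 3 remains.
(3,8) = 4: row 3 has {1,2,3,6,8}; col 8 has {1,2,5,7,8,9}; box has {1,2,5,6,7,8,9} → only 4 remains.
(5,4) = 3: row 5 has {2,7,8,9}; col 4 has {1,2,4,6,8}; box has {1,2,4,5,6,7,8,9} → only 3 remains.
(5,8) = 6: row 5 has {2,3,7,8,9}; col 8 has {1,2,4,5,7,8,9}; box has {1,2,3,4,5,7,8,9} → only 6 remains.
(8,1) = 4: row 8 has {1,3,5,7,8}; col 1 has {1,2,3,6,7,8,9}; box has {3,5,6,7} → only 4 remains.
(8,5) = 6: row 8 has {1,3,4,5,7,8}; col 5 has {2,3,4,5,7,8,9}; box has {1,2,3,4,5,8,9} → only 6 remains.
(9,4) = 7: row 9 has {2,3,4,5,6,9}; col 4 has {1,2,3,4,6,8}; box has {1,2,3,4,5,6,8,9} → only 7 remains.
(1,4) = 9: row 1 has {2,5,7,8}; col 4 has {1,2,3,4,6,7,8}; box has {2,3,4,6,7,8} → only 9 remains.
(1,5) = 1: row 1 has {2,5,7,8,9}; col 5 has {2,3,4,5,6,7,8,9}; box has {2,3,4,6,7,8,9} → only 1 remains.
(1,8) = 3: row 1 has {1,2,5,7,8,9}; col 8 has {1,2,4,5,6,7,8,9}; box has {1,2,4,5,6,7,8,9} → only 3 remains.
(3,3) = 9: row 3 has {1,2,3,4,6,8}; col 3 has {3,5,7}; box has {1,2,3,5,8} → only 9 remains.
(3,4) = 5: row 3 has {1,2,3,4,6,8,9}; col 4 has {1,2,3,4,6,7,8,9}; box has {1,2,3,4,6,7,8,9} → only 5 remains.
(5,1) = 5: row 5 has {2,3,6,7,8,9}; col 1 has {1,2,3,4,6,7,8,9}; box has {3,6,7,9} → only 5 remains.
(8,3) = 2: row 8 has {1,3,4,5,6,7,8}; col 3 has {3,5,7,9}; box has {3,4,5,6,7} → only 2 remains.
(1,2) = 4: row 1 has {1,2,3,5,7,8,9}; col 2 has {3,5,6}; box has {1,2,3,5,8,9} → only 4 remains.
(1,3) = 6: row 1 has {1,2,3,4,5,7,8,9}; col 3 has {2,3,5,7,9}; box has {1,2,3,4,5,8,9} → only 6 remains.
(3,2) = 7: row 3 has {1,2,3,4,5,6,8,9}; col 2 has {3,4,5,6}; box has {1,2,3,4,5,6,8,9} → only 7 remains.
(5,2) = 1: row 5 has {2,3,5,6,7,8,9}; col 2 has {3,4,5,6,7}; box has {3,5,6,7,9} → only 1 remains.
(5,3) = 4: row 5 has {1,2,3,5,6,7,8,9}; col 3 has {2,3,5,6,7,9}; box has {1,3,5,6,7,9} → only 4 remains.
(6,3) = 8: row 6 has {1,3,4,5,6,7,9}; col 3 has {2,3,4,5,6,7,9}; box has {1,3,4,5,6,7,9} → only 8 remains.
(8,2) = 9: row 8 has {1,2,3,4,5,6,7,8}; col 2 has {1,3,4,5,6,7}; box has {2,3,4,5,6,7} → only 9 remains.
(9,2) = 8: row 9 has {2,3,4,5,6,7,9}; col 2 has {1,3,4,5,6,7,9}; box has {2,3,4,5,6,7,9} → only 8 remains.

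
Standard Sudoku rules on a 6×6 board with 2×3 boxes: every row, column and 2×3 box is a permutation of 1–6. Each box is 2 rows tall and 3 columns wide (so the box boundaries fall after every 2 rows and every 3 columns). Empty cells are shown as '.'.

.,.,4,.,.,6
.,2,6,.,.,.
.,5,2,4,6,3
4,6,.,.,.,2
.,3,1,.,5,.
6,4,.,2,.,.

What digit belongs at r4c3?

3

r1c2 = 1 (sole candidate).
r3c1 = 1 (sole candidate).
r4c3 = 3: row 4 has {2,4,6}; col 3 has {1,2,4,6}; box has {1,2,4,5,6} → only 3 remains.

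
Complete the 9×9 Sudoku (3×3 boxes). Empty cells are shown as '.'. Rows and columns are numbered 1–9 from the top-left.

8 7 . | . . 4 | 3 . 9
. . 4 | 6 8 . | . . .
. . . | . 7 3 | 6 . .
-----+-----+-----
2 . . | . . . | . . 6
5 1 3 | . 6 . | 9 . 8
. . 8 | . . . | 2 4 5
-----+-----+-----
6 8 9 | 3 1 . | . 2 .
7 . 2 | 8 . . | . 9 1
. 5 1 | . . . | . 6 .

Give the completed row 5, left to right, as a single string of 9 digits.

513462978

r3c3 = 5: row 3 has {3,6,7}; col 3 has {1,2,3,4,8,9}; box has {4,7,8} → only 5 remains.
r4c3 = 7: row 4 has {2,6}; col 3 has {1,2,3,4,5,8,9}; box has {1,2,3,5,8} → only 7 remains.
r4c7 = 1: row 4 has {2,6,7}; col 7 has {2,3,6,9}; box has {2,4,5,6,8,9} → only 1 remains.
r4c8 = 3: row 4 has {1,2,6,7}; col 8 has {2,4,6,9}; box has {1,2,4,5,6,8,9} → only 3 remains.
r5c8 = 7: row 5 has {1,3,5,6,8,9}; col 8 has {2,3,4,6,9}; box has {1,2,3,4,5,6,8,9} → only 7 remains.
r6c1 = 9: row 6 has {2,4,5,8}; col 1 has {2,5,6,7,8}; box has {1,2,3,5,7,8} → only 9 remains.
r6c2 = 6: row 6 has {2,4,5,8,9}; col 2 has {1,5,7,8}; box has {1,2,3,5,7,8,9} → only 6 remains.
r6c5 = 3: row 6 has {2,4,5,6,8,9}; col 5 has {1,6,7,8}; box has {6} → only 3 remains.
r1c3 = 6: row 1 has {3,4,7,8,9}; col 3 has {1,2,3,4,5,7,8,9}; box has {4,5,7,8} → only 6 remains.
r3c1 = 1: row 3 has {3,5,6,7}; col 1 has {2,5,6,7,8,9}; box has {4,5,6,7,8} → only 1 remains.
r3c8 = 8: row 3 has {1,3,5,6,7}; col 8 has {2,3,4,6,7,9}; box has {3,6,9} → only 8 remains.
r4c2 = 4: row 4 has {1,2,3,6,7}; col 2 has {1,5,6,7,8}; box has {1,2,3,5,6,7,8,9} → only 4 remains.
r5c6 = 2: row 5 has {1,3,5,6,7,8,9}; col 6 has {3,4}; box has {3,6} → only 2 remains.
r8c2 = 3: row 8 has {1,2,7,8,9}; col 2 has {1,4,5,6,7,8}; box has {1,2,5,6,7,8,9} → only 3 remains.
r9c1 = 4: row 9 has {1,5,6}; col 1 has {1,2,5,6,7,8,9}; box has {1,2,3,5,6,7,8,9} → only 4 remains.
r2c1 = 3: row 2 has {4,6,8}; col 1 has {1,2,4,5,6,7,8,9}; box has {1,4,5,6,7,8} → only 3 remains.
r5c4 = 4: row 5 has {1,2,3,5,6,7,8,9}; col 4 has {3,6,8}; box has {2,3,6} → only 4 remains.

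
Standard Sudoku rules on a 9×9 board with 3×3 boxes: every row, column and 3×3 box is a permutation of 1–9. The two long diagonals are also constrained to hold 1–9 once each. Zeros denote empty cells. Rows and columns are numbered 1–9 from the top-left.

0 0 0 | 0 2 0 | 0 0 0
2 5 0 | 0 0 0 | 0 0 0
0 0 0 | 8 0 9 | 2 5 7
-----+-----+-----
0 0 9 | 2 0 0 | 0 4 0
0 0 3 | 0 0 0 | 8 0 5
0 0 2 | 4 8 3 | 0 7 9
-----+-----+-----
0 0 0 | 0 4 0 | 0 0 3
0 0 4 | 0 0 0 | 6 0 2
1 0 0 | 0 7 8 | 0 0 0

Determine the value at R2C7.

R6C7 = 1 (sole candidate).
R9C8 = 9 (sole candidate).
R9C9 = 4 (sole candidate).
R4C7 = 3 (sole candidate).
R4C9 = 6 (sole candidate).
R5C8 = 2 (sole candidate).
R6C2 = 6 (sole candidate).
R7C7 = 7 (sole candidate).
R9C7 = 5 (sole candidate).
R1C9 = 8 (sole candidate).
R2C9 = 1 (sole candidate).
R6C1 = 5 (sole candidate).
R9C3 = 6 (sole candidate).
R9C4 = 3 (sole candidate).
R3C3 = 1 (sole candidate).
R7C3 = 5 (sole candidate).
R8C8 = 8 (sole candidate).
R9C2 = 2 (sole candidate).
R1C3 = 7 (sole candidate).
R2C3 = 8 (sole candidate).
R4C6 = 7 (sole candidate).
R7C8 = 1 (sole candidate).
R4C1 = 8 (sole candidate).
R4C2 = 1 (sole candidate).
R4C5 = 5 (sole candidate).
R7C1 = 9 (sole candidate).
R7C2 = 8 (sole candidate).
R7C4 = 6 (sole candidate).
R7C6 = 2 (sole candidate).
R8C2 = 3 (sole candidate).
R1C1 = 6 (sole candidate).
R1C8 = 3 (sole candidate).
R2C4 = 7 (sole candidate).
R2C8 = 6 (sole candidate).
R3C2 = 4 (sole candidate).
R5C2 = 7 (sole candidate).
R5C5 = 9 (sole candidate).
R8C1 = 7 (sole candidate).
R8C5 = 1 (sole candidate).
R8C6 = 5 (sole candidate).
R1C2 = 9 (sole candidate).
R1C7 = 4 (sole candidate).
R2C5 = 3 (sole candidate).
R2C6 = 4 (sole candidate).
R2C7 = 9: row 2 has {1,2,3,4,5,6,7,8}; col 7 has {1,2,3,4,5,6,7,8}; box has {1,2,3,4,5,6,7,8} → only 9 remains.

9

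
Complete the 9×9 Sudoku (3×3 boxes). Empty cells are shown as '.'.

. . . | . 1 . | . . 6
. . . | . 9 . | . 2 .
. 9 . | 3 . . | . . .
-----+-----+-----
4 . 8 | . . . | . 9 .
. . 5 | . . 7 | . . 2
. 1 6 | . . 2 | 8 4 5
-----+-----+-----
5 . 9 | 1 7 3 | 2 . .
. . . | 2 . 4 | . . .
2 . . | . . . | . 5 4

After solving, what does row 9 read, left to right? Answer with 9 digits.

R5C2 = 3: row 5 has {2,5,7}; col 2 has {1,9}; box has {1,4,5,6,8} → only 3 remains.
R6C4 = 9: row 6 has {1,2,4,5,6,8}; col 4 has {1,2,3}; box has {2,7} → only 9 remains.
R6C5 = 3: row 6 has {1,2,4,5,6,8,9}; col 5 has {1,7,9}; box has {2,7,9} → only 3 remains.
R7C9 = 8: row 7 has {1,2,3,5,7,9}; col 9 has {2,4,5,6}; box has {2,4,5} → only 8 remains.
R5C1 = 9: row 5 has {2,3,5,7}; col 1 has {2,4,5}; box has {1,3,4,5,6,8} → only 9 remains.
R6C1 = 7: row 6 has {1,2,3,4,5,6,8,9}; col 1 has {2,4,5,9}; box has {1,3,4,5,6,8,9} → only 7 remains.
R7C8 = 6: row 7 has {1,2,3,5,7,8,9}; col 8 has {2,4,5,9}; box has {2,4,5,8} → only 6 remains.
R4C2 = 2: row 4 has {4,8,9}; col 2 has {1,3,9}; box has {1,3,4,5,6,7,8,9} → only 2 remains.
R5C8 = 1: row 5 has {2,3,5,7,9}; col 8 has {2,4,5,6,9}; box has {2,4,5,8,9} → only 1 remains.
R7C2 = 4: row 7 has {1,2,3,5,6,7,8,9}; col 2 has {1,2,3,9}; box has {2,5,9} → only 4 remains.
R5C7 = 6: row 5 has {1,2,3,5,7,9}; col 7 has {2,8}; box has {1,2,4,5,8,9} → only 6 remains.
R1C3 = 2: in row 1, 2 can only go here (every other open cell in that row sees a 2).
R1C7 = 9: in row 1, 9 can only go here (every other open cell in that row sees a 9).
R1C4 = 4: in row 1, 4 can only go here (every other open cell in that row sees a 4).
R5C4 = 8: row 5 has {1,2,3,5,6,7,9}; col 4 has {1,2,3,4,9}; box has {2,3,7,9} → only 8 remains.
R5C5 = 4: row 5 has {1,2,3,5,6,7,8,9}; col 5 has {1,3,7,9}; box has {2,3,7,8,9} → only 4 remains.
R9C4 = 6: row 9 has {2,4,5}; col 4 has {1,2,3,4,8,9}; box has {1,2,3,4,7} → only 6 remains.
R9C5 = 8: row 9 has {2,4,5,6}; col 5 has {1,3,4,7,9}; box has {1,2,3,4,6,7} → only 8 remains.
R9C6 = 9: row 9 has {2,4,5,6,8}; col 6 has {2,3,4,7}; box has {1,2,3,4,6,7,8} → only 9 remains.
R4C4 = 5: row 4 has {2,4,8,9}; col 4 has {1,2,3,4,6,8,9}; box has {2,3,4,7,8,9} → only 5 remains.
R4C5 = 6: row 4 has {2,4,5,8,9}; col 5 has {1,3,4,7,8,9}; box has {2,3,4,5,7,8,9} → only 6 remains.
R4C6 = 1: row 4 has {2,4,5,6,8,9}; col 6 has {2,3,4,7,9}; box has {2,3,4,5,6,7,8,9} → only 1 remains.
R8C5 = 5: row 8 has {2,4}; col 5 has {1,3,4,6,7,8,9}; box has {1,2,3,4,6,7,8,9} → only 5 remains.
R9C2 = 7: row 9 has {2,4,5,6,8,9}; col 2 has {1,2,3,4,9}; box has {2,4,5,9} → only 7 remains.
R2C4 = 7: row 2 has {2,9}; col 4 has {1,2,3,4,5,6,8,9}; box has {1,3,4,9} → only 7 remains.
R3C5 = 2: row 3 has {3,9}; col 5 has {1,3,4,5,6,7,8,9}; box has {1,3,4,7,9} → only 2 remains.
R1C8 = 7: in row 1, 7 can only go here (every other open cell in that row sees a 7).
R3C8 = 8: row 3 has {2,3,9}; col 8 has {1,2,4,5,6,7,9}; box has {2,6,7,9} → only 8 remains.
R3C9 = 1: row 3 has {2,3,8,9}; col 9 has {2,4,5,6,8}; box has {2,6,7,8,9} → only 1 remains.
R8C8 = 3: row 8 has {2,4,5}; col 8 has {1,2,4,5,6,7,8,9}; box has {2,4,5,6,8} → only 3 remains.
R9C7 = 1: row 9 has {2,4,5,6,7,8,9}; col 7 has {2,6,8,9}; box has {2,3,4,5,6,8} → only 1 remains.
R2C9 = 3: row 2 has {2,7,9}; col 9 has {1,2,4,5,6,8}; box has {1,2,6,7,8,9} → only 3 remains.
R3C1 = 6: row 3 has {1,2,3,8,9}; col 1 has {2,4,5,7,9}; box has {2,9} → only 6 remains.
R3C6 = 5: row 3 has {1,2,3,6,8,9}; col 6 has {1,2,3,4,7,9}; box has {1,2,3,4,7,9} → only 5 remains.
R3C7 = 4: row 3 has {1,2,3,5,6,8,9}; col 7 has {1,2,6,8,9}; box has {1,2,3,6,7,8,9} → only 4 remains.
R4C9 = 7: row 4 has {1,2,4,5,6,8,9}; col 9 has {1,2,3,4,5,6,8}; box has {1,2,4,5,6,8,9} → only 7 remains.
R8C3 = 1: row 8 has {2,3,4,5}; col 3 has {2,5,6,8,9}; box has {2,4,5,7,9} → only 1 remains.
R8C7 = 7: row 8 has {1,2,3,4,5}; col 7 has {1,2,4,6,8,9}; box has {1,2,3,4,5,6,8} → only 7 remains.
R8C9 = 9: row 8 has {1,2,3,4,5,7}; col 9 has {1,2,3,4,5,6,7,8}; box has {1,2,3,4,5,6,7,8} → only 9 remains.
R9C3 = 3: row 9 has {1,2,4,5,6,7,8,9}; col 3 has {1,2,5,6,8,9}; box has {1,2,4,5,7,9} → only 3 remains.

273689154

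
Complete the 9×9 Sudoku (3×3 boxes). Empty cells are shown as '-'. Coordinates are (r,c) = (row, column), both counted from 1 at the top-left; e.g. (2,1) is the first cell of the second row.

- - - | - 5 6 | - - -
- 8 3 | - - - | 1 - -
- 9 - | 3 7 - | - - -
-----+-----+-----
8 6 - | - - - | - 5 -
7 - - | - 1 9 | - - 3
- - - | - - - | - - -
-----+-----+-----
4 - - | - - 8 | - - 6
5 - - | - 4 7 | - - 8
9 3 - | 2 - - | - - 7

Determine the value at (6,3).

9

(9,5) = 6 (sole candidate).
(2,9) = 5 (hidden single in row 2).
(2,8) = 7 (hidden single in row 2).
(2,1) = 6 (hidden single in row 2).
(3,3) = 5 (hidden single in row 3).
(8,3) = 6 (hidden single in row 8).
(9,3) = 8 (hidden single in row 9).
(6,1) = 3 (hidden single in column 1).
(6,5) = 8 (hidden single in column 5).
(1,4) = 8 (hidden single in column 4).
(4,6) = 3 (hidden single in column 6).
(4,5) = 2 (sole candidate).
(2,5) = 9 (sole candidate).
(7,5) = 3 (sole candidate).
(2,4) = 4 (sole candidate).
(2,6) = 2 (sole candidate).
(3,6) = 1 (sole candidate).
(4,4) = 7 (sole candidate).
(9,6) = 5 (sole candidate).
(9,7) = 4 (sole candidate).
(9,8) = 1 (sole candidate).
(3,1) = 2 (sole candidate).
(3,9) = 4 (sole candidate).
(4,7) = 9 (sole candidate).
(4,9) = 1 (sole candidate).
(6,6) = 4 (sole candidate).
(6,9) = 2 (sole candidate).
(1,1) = 1 (sole candidate).
(1,9) = 9 (sole candidate).
(4,3) = 4 (sole candidate).
(5,3) = 2 (sole candidate).
(6,8) = 6 (sole candidate).
(1,3) = 7 (sole candidate).
(3,8) = 8 (sole candidate).
(5,2) = 5 (sole candidate).
(5,4) = 6 (sole candidate).
(5,7) = 8 (sole candidate).
(5,8) = 4 (sole candidate).
(6,2) = 1 (sole candidate).
(6,3) = 9: row 6 has {1,2,3,4,6,8}; col 3 has {2,3,4,5,6,7,8}; box has {1,2,3,4,5,6,7,8} → only 9 remains.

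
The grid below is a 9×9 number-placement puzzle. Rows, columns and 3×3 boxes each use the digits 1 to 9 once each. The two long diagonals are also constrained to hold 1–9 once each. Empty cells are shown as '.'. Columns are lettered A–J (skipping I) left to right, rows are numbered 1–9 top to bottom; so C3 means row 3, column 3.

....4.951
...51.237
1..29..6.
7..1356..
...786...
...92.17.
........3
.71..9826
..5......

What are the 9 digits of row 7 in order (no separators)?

896472513

F2 = 8 (sole candidate).
G3 = 4 (sole candidate).
J3 = 8 (sole candidate).
F6 = 4 (sole candidate).
J6 = 5 (sole candidate).
E8 = 5 (sole candidate).
G9 = 7 (sole candidate).
J9 = 9 (sole candidate).
B2 = 6 (sole candidate).
G5 = 3 (sole candidate).
G7 = 5: row 7 has {3}; col 7 has {1,2,3,4,6,7,8,9}; box has {2,3,6,7,8,9}; main diagonal has {1,2,4,6,8,9} → only 5 remains.
E9 = 6 (sole candidate).
A1 = 3 (sole candidate).
D1 = 6 (sole candidate).
F1 = 7 (sole candidate).
B3 = 5 (sole candidate).
C3 = 7 (sole candidate).
F3 = 3 (sole candidate).
E7 = 7: row 7 has {3,5}; col 5 has {1,2,3,4,5,6,8,9}; box has {5,6,9} → only 7 remains.
A8 = 4 (sole candidate).
D8 = 3 (sole candidate).
A9 = 2 (sole candidate).
F9 = 1 (sole candidate).
H9 = 4 (sole candidate).
A2 = 9 (sole candidate).
C2 = 4 (sole candidate).
A5 = 5 (sole candidate).
H5 = 9 (sole candidate).
C7 = 6: row 7 has {3,5,7}; col 3 has {1,4,5,7}; box has {1,2,4,5,7}; anti-diagonal has {1,2,3,4,5,7,8,9} → only 6 remains.
F7 = 2: row 7 has {3,5,6,7}; col 6 has {1,3,4,5,6,7,8,9}; box has {1,3,5,6,7,9} → only 2 remains.
H7 = 1: row 7 has {2,3,5,6,7}; col 8 has {2,3,4,5,6,7,9}; box has {2,3,4,5,6,7,8,9} → only 1 remains.
D9 = 8 (sole candidate).
H4 = 8 (sole candidate).
C5 = 2 (sole candidate).
J5 = 4 (sole candidate).
A7 = 8: row 7 has {1,2,3,5,6,7}; col 1 has {1,2,3,4,5,7,9}; box has {1,2,4,5,6,7} → only 8 remains.
B7 = 9: row 7 has {1,2,3,5,6,7,8}; col 2 has {5,6,7}; box has {1,2,4,5,6,7,8} → only 9 remains.
D7 = 4: row 7 has {1,2,3,5,6,7,8,9}; col 4 has {1,2,3,5,6,7,8,9}; box has {1,2,3,5,6,7,8,9} → only 4 remains.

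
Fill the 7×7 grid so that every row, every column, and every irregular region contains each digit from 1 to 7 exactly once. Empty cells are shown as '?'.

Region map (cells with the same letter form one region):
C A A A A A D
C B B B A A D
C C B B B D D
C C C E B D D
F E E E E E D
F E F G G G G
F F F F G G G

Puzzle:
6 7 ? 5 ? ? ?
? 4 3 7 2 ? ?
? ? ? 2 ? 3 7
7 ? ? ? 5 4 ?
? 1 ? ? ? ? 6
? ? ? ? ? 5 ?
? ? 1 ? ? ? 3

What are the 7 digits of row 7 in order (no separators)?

R1C3 = 4 (sole candidate).
R1C6 = 1 (sole candidate).
R1C7 = 2 (sole candidate).
R2C6 = 6 (sole candidate).
R3C2 = 5 (sole candidate).
R3C3 = 6 (sole candidate).
R3C5 = 1 (sole candidate).
R4C3 = 2 (sole candidate).
R4C7 = 1 (sole candidate).
R6C3 = 7 (sole candidate).
R6C7 = 4 (sole candidate).
R1C5 = 3 (sole candidate).
R2C1 = 1 (sole candidate).
R2C7 = 5 (sole candidate).
R3C1 = 4 (sole candidate).
R4C2 = 3 (sole candidate).
R4C4 = 6 (sole candidate).
R5C3 = 5 (sole candidate).
R6C2 = 2 (sole candidate).
R6C4 = 1 (sole candidate).
R6C5 = 6 (sole candidate).
R7C2 = 6: row 7 has {1,3}; col 2 has {1,2,3,4,5,7}; region has {1,7} → only 6 remains.
R7C4 = 4: row 7 has {1,3,6}; col 4 has {1,2,5,6,7}; region has {1,6,7} → only 4 remains.
R7C5 = 7: row 7 has {1,3,4,6}; col 5 has {1,2,3,5,6}; region has {1,3,4,5,6} → only 7 remains.
R7C6 = 2: row 7 has {1,3,4,6,7}; col 6 has {1,3,4,5,6}; region has {1,3,4,5,6,7} → only 2 remains.
R5C4 = 3 (sole candidate).
R5C5 = 4 (sole candidate).
R5C6 = 7 (sole candidate).
R6C1 = 3 (sole candidate).
R7C1 = 5: row 7 has {1,2,3,4,6,7}; col 1 has {1,3,4,6,7}; region has {1,3,4,6,7} → only 5 remains.

5614723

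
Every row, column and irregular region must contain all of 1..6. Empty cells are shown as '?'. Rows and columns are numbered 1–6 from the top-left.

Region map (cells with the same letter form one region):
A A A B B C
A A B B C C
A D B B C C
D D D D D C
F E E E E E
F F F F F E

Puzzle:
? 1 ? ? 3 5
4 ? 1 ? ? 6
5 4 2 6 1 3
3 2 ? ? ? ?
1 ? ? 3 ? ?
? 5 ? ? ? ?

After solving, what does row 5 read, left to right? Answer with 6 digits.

r1c3 = 6 (sole candidate).
r1c4 = 4 (sole candidate).
r2c2 = 3 (sole candidate).
r2c4 = 5 (sole candidate).
r2c5 = 2 (sole candidate).
r4c3 = 5 (sole candidate).
r4c4 = 1 (sole candidate).
r4c5 = 6 (sole candidate).
r4c6 = 4 (sole candidate).
r5c2 = 6: row 5 has {1,3}; col 2 has {1,2,3,4,5}; region has {3} → only 6 remains.
r5c3 = 4: row 5 has {1,3,6}; col 3 has {1,2,5,6}; region has {3,6} → only 4 remains.
r5c5 = 5: row 5 has {1,3,4,6}; col 5 has {1,2,3,6}; region has {3,4,6} → only 5 remains.
r5c6 = 2: row 5 has {1,3,4,5,6}; col 6 has {3,4,5,6}; region has {3,4,5,6} → only 2 remains.

164352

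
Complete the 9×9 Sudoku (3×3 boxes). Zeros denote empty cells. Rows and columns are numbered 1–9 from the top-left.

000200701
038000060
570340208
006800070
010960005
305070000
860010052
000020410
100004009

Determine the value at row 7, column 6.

9

row 2, column 9 = 4 (sole candidate).
row 3, column 8 = 9 (sole candidate).
row 4, column 9 = 3 (sole candidate).
row 5, column 7 = 8 (sole candidate).
row 6, column 9 = 6 (sole candidate).
row 7, column 4 = 7 (sole candidate).
row 7, column 7 = 3 (sole candidate).
row 8, column 9 = 7 (sole candidate).
row 9, column 7 = 6 (sole candidate).
row 9, column 8 = 8 (sole candidate).
row 1, column 8 = 3 (sole candidate).
row 2, column 7 = 5 (sole candidate).
row 3, column 3 = 1 (sole candidate).
row 3, column 6 = 6 (sole candidate).
row 4, column 5 = 5 (sole candidate).
row 7, column 6 = 9: row 7 has {1,2,3,5,6,7,8}; col 6 has {4,6}; box has {1,2,4,7} → only 9 remains.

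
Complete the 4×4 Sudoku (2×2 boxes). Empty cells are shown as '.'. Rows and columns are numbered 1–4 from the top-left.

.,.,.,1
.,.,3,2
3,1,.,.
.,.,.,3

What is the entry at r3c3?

2

r1c3 = 4 (sole candidate).
r2c2 = 4 (sole candidate).
r3c3 = 2: row 3 has {1,3}; col 3 has {3,4}; box has {3} → only 2 remains.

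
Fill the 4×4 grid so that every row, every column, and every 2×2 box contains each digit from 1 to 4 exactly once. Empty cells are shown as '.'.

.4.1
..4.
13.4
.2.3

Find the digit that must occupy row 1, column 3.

row 2, column 2 = 1: row 2 has {4}; col 2 has {2,3,4}; box has {4} → only 1 remains.
row 2, column 4 = 2: row 2 has {1,4}; col 4 has {1,3,4}; box has {1,4} → only 2 remains.
row 3, column 3 = 2: row 3 has {1,3,4}; col 3 has {4}; box has {3,4} → only 2 remains.
row 4, column 1 = 4: row 4 has {2,3}; col 1 has {1}; box has {1,2,3} → only 4 remains.
row 4, column 3 = 1: row 4 has {2,3,4}; col 3 has {2,4}; box has {2,3,4} → only 1 remains.
row 1, column 3 = 3: row 1 has {1,4}; col 3 has {1,2,4}; box has {1,2,4} → only 3 remains.

3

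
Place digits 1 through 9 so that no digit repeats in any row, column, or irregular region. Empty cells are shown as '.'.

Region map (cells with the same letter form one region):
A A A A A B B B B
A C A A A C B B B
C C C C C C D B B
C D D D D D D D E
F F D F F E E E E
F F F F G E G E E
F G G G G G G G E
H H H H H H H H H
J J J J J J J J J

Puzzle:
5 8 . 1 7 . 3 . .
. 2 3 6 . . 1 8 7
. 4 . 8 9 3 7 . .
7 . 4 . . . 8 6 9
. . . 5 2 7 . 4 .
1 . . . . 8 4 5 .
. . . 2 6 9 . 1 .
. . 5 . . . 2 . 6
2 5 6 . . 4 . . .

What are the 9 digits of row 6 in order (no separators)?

167938452

r2c5 = 4 (sole candidate).
r2c6 = 5 (sole candidate).
r3c1 = 6 (sole candidate).
r3c3 = 1 (sole candidate).
r3c8 = 2 (sole candidate).
r3c9 = 5 (sole candidate).
r4c4 = 3 (sole candidate).
r5c3 = 9 (sole candidate).
r5c7 = 6 (sole candidate).
r6c3 = 7: row 6 has {1,4,5,8}; col 3 has {1,3,4,5,6,9}; region has {1,2,5} → only 7 remains.
r6c4 = 9: row 6 has {1,4,5,7,8}; col 4 has {1,2,3,5,6,8}; region has {1,2,5,7} → only 9 remains.
r6c5 = 3: row 6 has {1,4,5,7,8,9}; col 5 has {2,4,6,7,9}; region has {1,2,4,6,9} → only 3 remains.
r6c9 = 2: row 6 has {1,3,4,5,7,8,9}; col 9 has {5,6,7,9}; region has {4,5,6,7,8,9} → only 2 remains.
r7c2 = 7 (sole candidate).
r7c3 = 8 (sole candidate).
r7c7 = 5 (sole candidate).
r7c9 = 3 (sole candidate).
r8c6 = 1 (sole candidate).
r9c4 = 7 (sole candidate).
r9c7 = 9 (sole candidate).
r9c8 = 3 (sole candidate).
r1c3 = 2 (sole candidate).
r1c6 = 6 (sole candidate).
r1c8 = 9 (sole candidate).
r1c9 = 4 (sole candidate).
r2c1 = 9 (sole candidate).
r4c2 = 1 (sole candidate).
r4c5 = 5 (sole candidate).
r4c6 = 2 (sole candidate).
r5c2 = 3 (sole candidate).
r5c9 = 1 (sole candidate).
r6c2 = 6: row 6 has {1,2,3,4,5,7,8,9}; col 2 has {1,2,3,4,5,7,8}; region has {1,2,3,5,7,9} → only 6 remains.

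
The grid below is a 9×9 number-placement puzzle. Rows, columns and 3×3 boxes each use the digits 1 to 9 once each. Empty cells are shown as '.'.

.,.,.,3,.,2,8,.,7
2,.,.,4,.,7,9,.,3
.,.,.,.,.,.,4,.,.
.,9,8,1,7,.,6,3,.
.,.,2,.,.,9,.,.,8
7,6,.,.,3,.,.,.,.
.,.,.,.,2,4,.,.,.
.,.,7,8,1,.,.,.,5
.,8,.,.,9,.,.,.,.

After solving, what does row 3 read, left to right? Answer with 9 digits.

r4c6 = 5 (sole candidate).
r5c4 = 6 (sole candidate).
r5c5 = 4 (sole candidate).
r6c4 = 2 (sole candidate).
r6c6 = 8 (sole candidate).
r4c1 = 4 (sole candidate).
r4c9 = 2 (sole candidate).
r2c5 = 8 (hidden single in row 2).
r3c8 = 2: in row 3, 2 can only go here (every other open cell in that row sees a 2).
r3c2 = 7: in row 3, 7 can only go here (every other open cell in that row sees a 7).
r3c1 = 8: in row 3, 8 can only go here (every other open cell in that row sees an 8).
r3c3 = 3: in row 3, 3 can only go here (every other open cell in that row sees a 3).
r3c4 = 9: in row 3, 9 can only go here (every other open cell in that row sees a 9).
r3c5 = 5: in row 3, 5 can only go here (every other open cell in that row sees a 5).
r1c5 = 6 (sole candidate).
r3c6 = 1: row 3 has {2,3,4,5,7,8,9}; col 6 has {2,4,5,7,8,9}; box has {2,3,4,5,6,7,8,9} → only 1 remains.
r3c9 = 6: row 3 has {1,2,3,4,5,7,8,9}; col 9 has {2,3,5,7,8}; box has {2,3,4,7,8,9} → only 6 remains.

873951426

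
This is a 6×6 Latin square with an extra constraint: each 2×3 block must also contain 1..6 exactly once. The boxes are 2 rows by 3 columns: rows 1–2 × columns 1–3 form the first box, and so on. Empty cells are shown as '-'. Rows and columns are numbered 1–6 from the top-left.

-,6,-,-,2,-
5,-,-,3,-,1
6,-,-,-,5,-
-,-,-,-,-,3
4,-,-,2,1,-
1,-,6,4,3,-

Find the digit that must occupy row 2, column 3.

2

row 1, column 1 = 3 (sole candidate).
row 1, column 4 = 5 (sole candidate).
row 1, column 6 = 4 (sole candidate).
row 2, column 5 = 6 (sole candidate).
row 3, column 4 = 1 (sole candidate).
row 3, column 6 = 2 (sole candidate).
row 4, column 1 = 2 (sole candidate).
row 4, column 4 = 6 (sole candidate).
row 4, column 5 = 4 (sole candidate).
row 6, column 6 = 5 (sole candidate).
row 1, column 3 = 1 (sole candidate).
row 4, column 3 = 5 (sole candidate).
row 5, column 3 = 3 (sole candidate).
row 5, column 6 = 6 (sole candidate).
row 6, column 2 = 2 (sole candidate).
row 2, column 2 = 4 (sole candidate).
row 2, column 3 = 2: row 2 has {1,3,4,5,6}; col 3 has {1,3,5,6}; box has {1,3,4,5,6} → only 2 remains.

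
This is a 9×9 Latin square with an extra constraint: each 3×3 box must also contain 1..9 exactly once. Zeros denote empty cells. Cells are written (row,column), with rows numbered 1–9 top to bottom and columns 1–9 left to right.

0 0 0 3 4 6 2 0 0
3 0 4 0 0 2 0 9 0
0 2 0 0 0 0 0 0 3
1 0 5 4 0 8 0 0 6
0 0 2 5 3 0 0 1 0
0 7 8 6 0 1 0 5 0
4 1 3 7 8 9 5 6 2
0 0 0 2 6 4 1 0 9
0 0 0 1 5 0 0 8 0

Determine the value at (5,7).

9

(1,8) = 7: row 1 has {2,3,4,6}; col 8 has {1,5,6,8,9}; box has {2,3,9} → only 7 remains.
(2,4) = 8: row 2 has {2,3,4,9}; col 4 has {1,2,3,4,5,6,7}; box has {2,3,4,6} → only 8 remains.
(2,7) = 6: row 2 has {2,3,4,8,9}; col 7 has {1,2,5}; box has {2,3,7,9} → only 6 remains.
(3,4) = 9: row 3 has {2,3}; col 4 has {1,2,3,4,5,6,7,8}; box has {2,3,4,6,8} → only 9 remains.
(3,8) = 4: row 3 has {2,3,9}; col 8 has {1,5,6,7,8,9}; box has {2,3,6,7,9} → only 4 remains.
(5,6) = 7: row 5 has {1,2,3,5}; col 6 has {1,2,4,6,8,9}; box has {1,3,4,5,6,8} → only 7 remains.
(6,1) = 9: row 6 has {1,5,6,7,8}; col 1 has {1,3,4}; box has {1,2,5,7,8} → only 9 remains.
(6,5) = 2: row 6 has {1,5,6,7,8,9}; col 5 has {3,4,5,6,8}; box has {1,3,4,5,6,7,8} → only 2 remains.
(6,9) = 4: row 6 has {1,2,5,6,7,8,9}; col 9 has {2,3,6,9}; box has {1,5,6} → only 4 remains.
(8,3) = 7: row 8 has {1,2,4,6,9}; col 3 has {2,3,4,5,8}; box has {1,3,4} → only 7 remains.
(8,8) = 3: row 8 has {1,2,4,6,7,9}; col 8 has {1,4,5,6,7,8,9}; box has {1,2,5,6,8,9} → only 3 remains.
(9,6) = 3: row 9 has {1,5,8}; col 6 has {1,2,4,6,7,8,9}; box has {1,2,4,5,6,7,8,9} → only 3 remains.
(9,9) = 7: row 9 has {1,3,5,8}; col 9 has {2,3,4,6,9}; box has {1,2,3,5,6,8,9} → only 7 remains.
(2,2) = 5: row 2 has {2,3,4,6,8,9}; col 2 has {1,2,7}; box has {2,3,4} → only 5 remains.
(2,9) = 1: row 2 has {2,3,4,5,6,8,9}; col 9 has {2,3,4,6,7,9}; box has {2,3,4,6,7,9} → only 1 remains.
(3,6) = 5: row 3 has {2,3,4,9}; col 6 has {1,2,3,4,6,7,8,9}; box has {2,3,4,6,8,9} → only 5 remains.
(3,7) = 8: row 3 has {2,3,4,5,9}; col 7 has {1,2,5,6}; box has {1,2,3,4,6,7,9} → only 8 remains.
(4,2) = 3: row 4 has {1,4,5,6,8}; col 2 has {1,2,5,7}; box has {1,2,5,7,8,9} → only 3 remains.
(4,5) = 9: row 4 has {1,3,4,5,6,8}; col 5 has {2,3,4,5,6,8}; box has {1,2,3,4,5,6,7,8} → only 9 remains.
(4,7) = 7: row 4 has {1,3,4,5,6,8,9}; col 7 has {1,2,5,6,8}; box has {1,4,5,6} → only 7 remains.
(4,8) = 2: row 4 has {1,3,4,5,6,7,8,9}; col 8 has {1,3,4,5,6,7,8,9}; box has {1,4,5,6,7} → only 2 remains.
(5,1) = 6: row 5 has {1,2,3,5,7}; col 1 has {1,3,4,9}; box has {1,2,3,5,7,8,9} → only 6 remains.
(5,2) = 4: row 5 has {1,2,3,5,6,7}; col 2 has {1,2,3,5,7}; box has {1,2,3,5,6,7,8,9} → only 4 remains.
(5,7) = 9: row 5 has {1,2,3,4,5,6,7}; col 7 has {1,2,5,6,7,8}; box has {1,2,4,5,6,7} → only 9 remains.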